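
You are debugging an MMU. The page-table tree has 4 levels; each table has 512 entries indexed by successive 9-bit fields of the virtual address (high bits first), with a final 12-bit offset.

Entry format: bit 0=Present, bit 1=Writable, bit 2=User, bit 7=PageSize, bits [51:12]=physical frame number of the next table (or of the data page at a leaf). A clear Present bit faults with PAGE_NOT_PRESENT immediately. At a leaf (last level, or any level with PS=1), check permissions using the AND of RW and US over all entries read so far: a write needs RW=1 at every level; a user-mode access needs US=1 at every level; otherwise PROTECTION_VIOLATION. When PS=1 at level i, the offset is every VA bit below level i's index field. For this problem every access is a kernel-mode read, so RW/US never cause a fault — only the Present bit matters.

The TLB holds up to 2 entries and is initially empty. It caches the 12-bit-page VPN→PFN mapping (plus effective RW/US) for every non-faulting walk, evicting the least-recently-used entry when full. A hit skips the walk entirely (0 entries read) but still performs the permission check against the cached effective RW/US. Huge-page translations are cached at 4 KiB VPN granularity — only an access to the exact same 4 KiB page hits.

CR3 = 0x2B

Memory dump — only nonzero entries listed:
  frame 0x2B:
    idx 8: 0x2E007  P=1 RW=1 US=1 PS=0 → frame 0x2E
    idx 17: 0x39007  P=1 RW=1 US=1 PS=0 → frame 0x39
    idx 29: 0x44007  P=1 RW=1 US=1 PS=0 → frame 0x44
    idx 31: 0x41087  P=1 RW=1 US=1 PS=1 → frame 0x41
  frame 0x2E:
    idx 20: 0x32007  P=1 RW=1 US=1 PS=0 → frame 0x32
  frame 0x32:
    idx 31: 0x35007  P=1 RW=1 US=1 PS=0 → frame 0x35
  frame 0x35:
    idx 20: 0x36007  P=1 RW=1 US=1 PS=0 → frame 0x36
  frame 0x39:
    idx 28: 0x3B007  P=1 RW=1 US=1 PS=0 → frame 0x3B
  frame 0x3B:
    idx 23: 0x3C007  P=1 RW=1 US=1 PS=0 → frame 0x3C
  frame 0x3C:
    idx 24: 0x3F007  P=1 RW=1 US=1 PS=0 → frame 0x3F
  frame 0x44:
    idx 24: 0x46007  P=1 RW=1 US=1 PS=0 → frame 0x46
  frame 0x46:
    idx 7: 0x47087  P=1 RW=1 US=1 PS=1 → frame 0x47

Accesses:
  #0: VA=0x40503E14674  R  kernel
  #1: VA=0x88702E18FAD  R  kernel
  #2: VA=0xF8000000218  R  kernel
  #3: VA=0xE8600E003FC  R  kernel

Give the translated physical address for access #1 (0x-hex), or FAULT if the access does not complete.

Trace:
#0 VA=0x40503E14674 (r,kernel):
  [0] read 0x2B idx=8: raw=0x2E007 flags P=1 W=1 U=1 S=0
  [1] read 0x2E idx=20: raw=0x32007 flags P=1 W=1 U=1 S=0
  [2] read 0x32 idx=31: raw=0x35007 flags P=1 W=1 U=1 S=0
  [3] read 0x35 idx=20: raw=0x36007 flags P=1 W=1 U=1 S=0
  ✓ 0x36674  — 4 lookups
#1 VA=0x88702E18FAD (r,kernel):
  [0] read 0x2B idx=17: raw=0x39007 flags P=1 W=1 U=1 S=0
  [1] read 0x39 idx=28: raw=0x3B007 flags P=1 W=1 U=1 S=0
  [2] read 0x3B idx=23: raw=0x3C007 flags P=1 W=1 U=1 S=0
  [3] read 0x3C idx=24: raw=0x3F007 flags P=1 W=1 U=1 S=0
  ✓ 0x3FFAD  — 4 lookups
#2 VA=0xF8000000218 (r,kernel):
  [0] read 0x2B idx=31: raw=0x41087 flags P=1 W=1 U=1 S=1
  ✓ 0x41218 (huge @L0)  — 1 lookups
#3 VA=0xE8600E003FC (r,kernel):
  [0] read 0x2B idx=29: raw=0x44007 flags P=1 W=1 U=1 S=0
  [1] read 0x44 idx=24: raw=0x46007 flags P=1 W=1 U=1 S=0
  [2] read 0x46 idx=7: raw=0x47087 flags P=1 W=1 U=1 S=1
  ✓ 0x473FC (huge @L2)  — 3 lookups

Access #1 PA: 0x3FFAD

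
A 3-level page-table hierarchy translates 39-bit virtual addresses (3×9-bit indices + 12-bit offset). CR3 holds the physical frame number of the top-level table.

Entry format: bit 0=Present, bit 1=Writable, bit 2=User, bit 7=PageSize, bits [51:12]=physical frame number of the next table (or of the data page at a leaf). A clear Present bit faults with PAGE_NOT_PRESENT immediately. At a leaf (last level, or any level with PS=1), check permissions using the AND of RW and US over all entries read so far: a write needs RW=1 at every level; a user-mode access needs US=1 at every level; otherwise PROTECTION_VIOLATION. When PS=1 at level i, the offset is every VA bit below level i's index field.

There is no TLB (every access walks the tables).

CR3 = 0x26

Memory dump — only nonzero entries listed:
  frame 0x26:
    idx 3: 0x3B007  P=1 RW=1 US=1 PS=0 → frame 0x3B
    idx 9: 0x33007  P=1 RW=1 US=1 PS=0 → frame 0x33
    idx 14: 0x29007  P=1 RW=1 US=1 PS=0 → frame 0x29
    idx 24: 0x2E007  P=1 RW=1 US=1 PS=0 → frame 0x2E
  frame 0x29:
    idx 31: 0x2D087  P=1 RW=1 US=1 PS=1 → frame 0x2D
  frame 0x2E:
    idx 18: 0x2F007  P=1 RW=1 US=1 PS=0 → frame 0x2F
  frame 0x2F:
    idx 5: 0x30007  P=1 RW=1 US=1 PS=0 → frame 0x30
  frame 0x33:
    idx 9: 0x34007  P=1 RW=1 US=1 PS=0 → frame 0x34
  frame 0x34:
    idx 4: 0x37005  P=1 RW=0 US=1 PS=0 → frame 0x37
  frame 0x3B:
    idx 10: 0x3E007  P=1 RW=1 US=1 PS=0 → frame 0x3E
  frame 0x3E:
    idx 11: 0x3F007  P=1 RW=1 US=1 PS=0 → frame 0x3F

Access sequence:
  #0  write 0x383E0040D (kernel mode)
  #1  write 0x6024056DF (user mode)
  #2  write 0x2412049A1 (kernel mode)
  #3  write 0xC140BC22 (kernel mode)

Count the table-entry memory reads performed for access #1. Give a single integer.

Walk each access:
#0 VA=0x383E0040D (w,kernel):
  [0] read 0x26 idx=14: raw=0x29007 flags P=1 W=1 U=1 S=0
  [1] read 0x29 idx=31: raw=0x2D087 flags P=1 W=1 U=1 S=1
  ⇒ phys 0x2D40D (huge @L1)  [2 reads]
#1 VA=0x6024056DF (w,user):
  [0] read 0x26 idx=24: raw=0x2E007 flags P=1 W=1 U=1 S=0
  [1] read 0x2E idx=18: raw=0x2F007 flags P=1 W=1 U=1 S=0
  [2] read 0x2F idx=5: raw=0x30007 flags P=1 W=1 U=1 S=0
  ⇒ phys 0x306DF  [3 reads]
#2 VA=0x2412049A1 (w,kernel):
  [0] read 0x26 idx=9: raw=0x33007 flags P=1 W=1 U=1 S=0
  [1] read 0x33 idx=9: raw=0x34007 flags P=1 W=1 U=1 S=0
  [2] read 0x34 idx=4: raw=0x37005 flags P=1 W=0 U=1 S=0
  ✗ PROTECTION_VIOLATION  [3 reads]
#3 VA=0xC140BC22 (w,kernel):
  [0] read 0x26 idx=3: raw=0x3B007 flags P=1 W=1 U=1 S=0
  [1] read 0x3B idx=10: raw=0x3E007 flags P=1 W=1 U=1 S=0
  [2] read 0x3E idx=11: raw=0x3F007 flags P=1 W=1 U=1 S=0
  ⇒ phys 0x3FC22  [3 reads]

Entries read for #1: 3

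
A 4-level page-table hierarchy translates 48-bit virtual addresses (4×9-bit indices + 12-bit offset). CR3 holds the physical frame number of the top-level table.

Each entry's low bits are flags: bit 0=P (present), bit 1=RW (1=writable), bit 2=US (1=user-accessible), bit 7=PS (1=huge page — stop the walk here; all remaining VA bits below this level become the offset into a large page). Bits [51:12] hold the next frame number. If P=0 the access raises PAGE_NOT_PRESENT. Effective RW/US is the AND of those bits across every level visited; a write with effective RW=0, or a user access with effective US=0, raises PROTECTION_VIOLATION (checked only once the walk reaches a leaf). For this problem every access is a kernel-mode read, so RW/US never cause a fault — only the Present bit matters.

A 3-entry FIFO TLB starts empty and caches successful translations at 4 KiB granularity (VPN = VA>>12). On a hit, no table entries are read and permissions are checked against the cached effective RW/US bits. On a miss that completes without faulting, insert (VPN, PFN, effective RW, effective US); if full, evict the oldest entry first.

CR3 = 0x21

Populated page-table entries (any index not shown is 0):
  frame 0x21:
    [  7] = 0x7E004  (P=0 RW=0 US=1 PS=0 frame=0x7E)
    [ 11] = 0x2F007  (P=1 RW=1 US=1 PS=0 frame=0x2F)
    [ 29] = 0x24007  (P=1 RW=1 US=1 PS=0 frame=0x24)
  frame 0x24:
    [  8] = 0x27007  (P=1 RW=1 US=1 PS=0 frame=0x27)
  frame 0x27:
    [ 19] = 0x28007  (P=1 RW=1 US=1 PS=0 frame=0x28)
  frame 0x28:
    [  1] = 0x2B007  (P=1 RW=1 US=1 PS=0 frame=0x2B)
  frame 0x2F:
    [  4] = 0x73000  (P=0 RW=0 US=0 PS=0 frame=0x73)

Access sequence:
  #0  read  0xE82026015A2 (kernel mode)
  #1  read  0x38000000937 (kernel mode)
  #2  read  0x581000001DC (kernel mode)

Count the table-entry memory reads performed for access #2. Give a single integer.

Walk each access:
#0 VA=0xE82026015A2 (r,kernel):
  L0 @0x21[29] → 0x24007  P=1,RW=1,US=1,PS=0
  L1 @0x24[8] → 0x27007  P=1,RW=1,US=1,PS=0
  L2 @0x27[19] → 0x28007  P=1,RW=1,US=1,PS=0
  L3 @0x28[1] → 0x2B007  P=1,RW=1,US=1,PS=0
  ✓ 0x2B5A2  — 4 lookups
#1 VA=0x38000000937 (r,kernel):
  L0 @0x21[7] → 0x7E004  P=0,RW=0,US=1,PS=0
  ✗ PAGE_NOT_PRESENT  [1 reads]
#2 VA=0x581000001DC (r,kernel):
  L0 @0x21[11] → 0x2F007  P=1,RW=1,US=1,PS=0
  L1 @0x2F[4] → 0x73000  P=0,RW=0,US=0,PS=0
  ✗ PAGE_NOT_PRESENT  [2 reads]

Entries read for #2: 2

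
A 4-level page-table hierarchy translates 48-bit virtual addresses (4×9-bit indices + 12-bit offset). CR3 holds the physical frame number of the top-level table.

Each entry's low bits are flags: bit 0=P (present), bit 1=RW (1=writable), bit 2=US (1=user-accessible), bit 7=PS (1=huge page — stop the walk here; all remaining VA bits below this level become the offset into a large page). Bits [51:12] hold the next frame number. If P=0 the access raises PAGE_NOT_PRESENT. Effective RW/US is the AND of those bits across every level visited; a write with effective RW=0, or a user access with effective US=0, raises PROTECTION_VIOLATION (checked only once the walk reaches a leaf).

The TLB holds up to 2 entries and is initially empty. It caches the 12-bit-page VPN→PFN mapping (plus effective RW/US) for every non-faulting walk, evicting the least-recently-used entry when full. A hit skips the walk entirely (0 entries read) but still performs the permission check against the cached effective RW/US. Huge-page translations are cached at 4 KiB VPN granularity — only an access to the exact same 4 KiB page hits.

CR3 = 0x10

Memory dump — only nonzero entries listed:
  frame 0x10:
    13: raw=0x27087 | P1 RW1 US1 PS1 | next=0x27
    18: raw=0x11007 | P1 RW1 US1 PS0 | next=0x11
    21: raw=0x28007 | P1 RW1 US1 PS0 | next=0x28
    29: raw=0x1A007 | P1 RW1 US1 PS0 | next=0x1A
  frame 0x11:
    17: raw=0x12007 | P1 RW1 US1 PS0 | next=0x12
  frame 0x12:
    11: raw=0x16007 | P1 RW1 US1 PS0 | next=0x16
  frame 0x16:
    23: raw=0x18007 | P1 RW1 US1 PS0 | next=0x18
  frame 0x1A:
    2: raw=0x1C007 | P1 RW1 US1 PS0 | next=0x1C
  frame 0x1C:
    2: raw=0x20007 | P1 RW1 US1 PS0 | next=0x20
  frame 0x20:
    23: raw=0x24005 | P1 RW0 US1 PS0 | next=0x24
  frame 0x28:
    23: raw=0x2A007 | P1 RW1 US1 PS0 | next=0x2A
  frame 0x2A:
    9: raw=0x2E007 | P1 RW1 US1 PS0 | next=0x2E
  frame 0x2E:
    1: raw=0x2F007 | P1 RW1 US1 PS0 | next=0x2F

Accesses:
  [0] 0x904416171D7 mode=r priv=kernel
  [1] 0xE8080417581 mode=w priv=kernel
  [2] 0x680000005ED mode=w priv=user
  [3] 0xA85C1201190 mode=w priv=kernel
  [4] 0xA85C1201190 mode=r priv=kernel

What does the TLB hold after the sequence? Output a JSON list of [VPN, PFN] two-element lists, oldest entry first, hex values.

Trace:
#0 VA=0x904416171D7 (r,kernel):
  lvl0: tbl 0x10, slot 18 ⇒ 0x11007 (P1/RW1/US1/PS0)
  lvl1: tbl 0x11, slot 17 ⇒ 0x12007 (P1/RW1/US1/PS0)
  lvl2: tbl 0x12, slot 11 ⇒ 0x16007 (P1/RW1/US1/PS0)
  lvl3: tbl 0x16, slot 23 ⇒ 0x18007 (P1/RW1/US1/PS0)
  → PA=0x181D7  (4 entries read)
#1 VA=0xE8080417581 (w,kernel):
  lvl0: tbl 0x10, slot 29 ⇒ 0x1A007 (P1/RW1/US1/PS0)
  lvl1: tbl 0x1A, slot 2 ⇒ 0x1C007 (P1/RW1/US1/PS0)
  lvl2: tbl 0x1C, slot 2 ⇒ 0x20007 (P1/RW1/US1/PS0)
  lvl3: tbl 0x20, slot 23 ⇒ 0x24005 (P1/RW0/US1/PS0)
  ✗ PROTECTION_VIOLATION  [4 reads]
#2 VA=0x680000005ED (w,user):
  lvl0: tbl 0x10, slot 13 ⇒ 0x27087 (P1/RW1/US1/PS1)
  → PA=0x275ED (huge @L0)  (1 entries read)
#3 VA=0xA85C1201190 (w,kernel):
  lvl0: tbl 0x10, slot 21 ⇒ 0x28007 (P1/RW1/US1/PS0)
  lvl1: tbl 0x28, slot 23 ⇒ 0x2A007 (P1/RW1/US1/PS0)
  lvl2: tbl 0x2A, slot 9 ⇒ 0x2E007 (P1/RW1/US1/PS0)
  lvl3: tbl 0x2E, slot 1 ⇒ 0x2F007 (P1/RW1/US1/PS0)
  → PA=0x2F190  (4 entries read)
#4 VA=0xA85C1201190 (r,kernel):
  TLB hit vpn=0xA85C1201 → PA=0x2F190

TLB: [["0x68000000", "0x27"], ["0xA85C1201", "0x2F"]]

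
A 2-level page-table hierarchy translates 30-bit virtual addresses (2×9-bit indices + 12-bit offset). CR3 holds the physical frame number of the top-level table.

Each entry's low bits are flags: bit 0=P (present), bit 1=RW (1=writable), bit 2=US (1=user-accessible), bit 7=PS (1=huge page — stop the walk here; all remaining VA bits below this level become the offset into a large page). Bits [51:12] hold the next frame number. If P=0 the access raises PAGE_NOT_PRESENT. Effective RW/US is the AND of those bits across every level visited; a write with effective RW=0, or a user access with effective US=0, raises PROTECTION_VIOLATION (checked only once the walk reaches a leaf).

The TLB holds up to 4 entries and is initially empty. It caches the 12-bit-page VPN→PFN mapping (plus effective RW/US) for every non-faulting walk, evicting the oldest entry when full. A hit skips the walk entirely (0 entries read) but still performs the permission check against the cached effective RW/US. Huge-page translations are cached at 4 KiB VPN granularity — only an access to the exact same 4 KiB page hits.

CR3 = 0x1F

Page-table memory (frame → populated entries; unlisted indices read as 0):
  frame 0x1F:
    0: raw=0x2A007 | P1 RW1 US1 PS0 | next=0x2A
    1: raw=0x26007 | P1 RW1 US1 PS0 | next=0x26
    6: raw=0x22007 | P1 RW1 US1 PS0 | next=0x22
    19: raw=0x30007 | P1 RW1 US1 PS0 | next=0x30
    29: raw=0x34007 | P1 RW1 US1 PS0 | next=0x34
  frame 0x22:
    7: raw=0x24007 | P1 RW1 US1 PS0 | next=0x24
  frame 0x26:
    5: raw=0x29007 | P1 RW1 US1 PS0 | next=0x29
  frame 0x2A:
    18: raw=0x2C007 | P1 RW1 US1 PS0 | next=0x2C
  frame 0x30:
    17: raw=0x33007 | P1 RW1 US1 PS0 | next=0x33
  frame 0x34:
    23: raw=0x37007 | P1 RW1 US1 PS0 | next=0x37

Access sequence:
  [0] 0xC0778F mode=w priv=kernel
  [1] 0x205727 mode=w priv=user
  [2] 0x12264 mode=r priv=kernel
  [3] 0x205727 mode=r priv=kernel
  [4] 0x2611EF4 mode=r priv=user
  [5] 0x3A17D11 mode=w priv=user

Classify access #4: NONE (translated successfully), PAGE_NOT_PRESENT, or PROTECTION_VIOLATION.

Walk each access:
#0 VA=0xC0778F (w,kernel):
  L0 @0x1F[6] → 0x22007  P=1,RW=1,US=1,PS=0
  L1 @0x22[7] → 0x24007  P=1,RW=1,US=1,PS=0
  ⇒ phys 0x2478F  [2 reads]
#1 VA=0x205727 (w,user):
  L0 @0x1F[1] → 0x26007  P=1,RW=1,US=1,PS=0
  L1 @0x26[5] → 0x29007  P=1,RW=1,US=1,PS=0
  ⇒ phys 0x29727  [2 reads]
#2 VA=0x12264 (r,kernel):
  L0 @0x1F[0] → 0x2A007  P=1,RW=1,US=1,PS=0
  L1 @0x2A[18] → 0x2C007  P=1,RW=1,US=1,PS=0
  ⇒ phys 0x2C264  [2 reads]
#3 VA=0x205727 (r,kernel):
  TLB hit vpn=0x205 → PA=0x29727
#4 VA=0x2611EF4 (r,user):
  L0 @0x1F[19] → 0x30007  P=1,RW=1,US=1,PS=0
  L1 @0x30[17] → 0x33007  P=1,RW=1,US=1,PS=0
  ⇒ phys 0x33EF4  [2 reads]
#5 VA=0x3A17D11 (w,user):
  L0 @0x1F[29] → 0x34007  P=1,RW=1,US=1,PS=0
  L1 @0x34[23] → 0x37007  P=1,RW=1,US=1,PS=0
  ⇒ phys 0x37D11  [2 reads]

Access #4 fault: NONE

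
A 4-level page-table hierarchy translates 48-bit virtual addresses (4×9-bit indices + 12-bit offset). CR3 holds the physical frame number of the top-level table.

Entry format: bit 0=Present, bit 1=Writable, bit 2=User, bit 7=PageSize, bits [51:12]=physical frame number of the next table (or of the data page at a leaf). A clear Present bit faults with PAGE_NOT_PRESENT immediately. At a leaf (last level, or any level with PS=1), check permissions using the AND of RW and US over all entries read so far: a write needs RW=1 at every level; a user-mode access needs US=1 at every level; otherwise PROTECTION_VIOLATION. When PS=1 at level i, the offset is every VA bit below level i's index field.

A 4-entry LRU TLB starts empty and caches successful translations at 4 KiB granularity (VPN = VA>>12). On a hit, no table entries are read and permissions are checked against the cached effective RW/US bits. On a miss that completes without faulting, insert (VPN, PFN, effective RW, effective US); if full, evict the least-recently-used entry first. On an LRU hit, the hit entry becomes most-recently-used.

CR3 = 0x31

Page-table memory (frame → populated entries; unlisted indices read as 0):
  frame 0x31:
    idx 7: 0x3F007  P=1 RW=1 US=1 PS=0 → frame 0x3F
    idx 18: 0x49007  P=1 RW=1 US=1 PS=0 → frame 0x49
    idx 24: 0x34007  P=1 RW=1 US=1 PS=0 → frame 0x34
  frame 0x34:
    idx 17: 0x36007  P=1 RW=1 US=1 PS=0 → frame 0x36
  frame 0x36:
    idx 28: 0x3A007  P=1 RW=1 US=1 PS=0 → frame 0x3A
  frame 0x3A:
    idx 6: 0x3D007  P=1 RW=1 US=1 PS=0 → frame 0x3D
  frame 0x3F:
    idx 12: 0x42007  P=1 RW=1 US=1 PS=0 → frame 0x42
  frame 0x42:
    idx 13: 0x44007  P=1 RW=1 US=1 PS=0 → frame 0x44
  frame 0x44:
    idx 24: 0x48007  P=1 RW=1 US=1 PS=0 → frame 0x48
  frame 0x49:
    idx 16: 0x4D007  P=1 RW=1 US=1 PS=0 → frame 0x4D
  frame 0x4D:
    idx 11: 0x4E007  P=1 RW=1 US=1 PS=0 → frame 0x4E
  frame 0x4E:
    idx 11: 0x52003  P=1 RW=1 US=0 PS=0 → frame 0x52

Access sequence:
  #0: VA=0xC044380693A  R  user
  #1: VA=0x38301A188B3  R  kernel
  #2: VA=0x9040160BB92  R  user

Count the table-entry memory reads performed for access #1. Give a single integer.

Walk each access:
#0 VA=0xC044380693A (r,user):
  [0] read 0x31 idx=24: raw=0x34007 flags P=1 W=1 U=1 S=0
  [1] read 0x34 idx=17: raw=0x36007 flags P=1 W=1 U=1 S=0
  [2] read 0x36 idx=28: raw=0x3A007 flags P=1 W=1 U=1 S=0
  [3] read 0x3A idx=6: raw=0x3D007 flags P=1 W=1 U=1 S=0
  ⇒ phys 0x3D93A  [4 reads]
#1 VA=0x38301A188B3 (r,kernel):
  [0] read 0x31 idx=7: raw=0x3F007 flags P=1 W=1 U=1 S=0
  [1] read 0x3F idx=12: raw=0x42007 flags P=1 W=1 U=1 S=0
  [2] read 0x42 idx=13: raw=0x44007 flags P=1 W=1 U=1 S=0
  [3] read 0x44 idx=24: raw=0x48007 flags P=1 W=1 U=1 S=0
  ⇒ phys 0x488B3  [4 reads]
#2 VA=0x9040160BB92 (r,user):
  [0] read 0x31 idx=18: raw=0x49007 flags P=1 W=1 U=1 S=0
  [1] read 0x49 idx=16: raw=0x4D007 flags P=1 W=1 U=1 S=0
  [2] read 0x4D idx=11: raw=0x4E007 flags P=1 W=1 U=1 S=0
  [3] read 0x4E idx=11: raw=0x52003 flags P=1 W=1 U=0 S=0
  ⇒ fault: PROTECTION_VIOLATION  — 4 lookups

Entries read for #1: 4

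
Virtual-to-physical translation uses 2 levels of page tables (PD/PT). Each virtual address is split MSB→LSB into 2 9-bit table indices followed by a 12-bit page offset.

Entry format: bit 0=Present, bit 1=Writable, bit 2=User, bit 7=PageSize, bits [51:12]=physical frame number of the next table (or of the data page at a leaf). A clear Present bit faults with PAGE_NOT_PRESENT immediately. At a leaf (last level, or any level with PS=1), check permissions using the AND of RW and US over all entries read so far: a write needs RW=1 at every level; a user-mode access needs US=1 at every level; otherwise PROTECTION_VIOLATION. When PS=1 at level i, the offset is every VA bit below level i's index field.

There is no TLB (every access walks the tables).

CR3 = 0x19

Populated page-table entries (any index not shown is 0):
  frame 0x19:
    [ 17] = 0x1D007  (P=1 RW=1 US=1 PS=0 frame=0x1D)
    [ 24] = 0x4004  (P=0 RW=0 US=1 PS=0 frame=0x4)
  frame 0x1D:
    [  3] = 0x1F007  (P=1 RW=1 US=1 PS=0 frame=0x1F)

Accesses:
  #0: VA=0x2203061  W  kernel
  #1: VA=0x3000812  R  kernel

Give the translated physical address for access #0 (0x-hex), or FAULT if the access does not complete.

Per-access translation:
#0 VA=0x2203061 (w,kernel):
  [0] read 0x19 idx=17: raw=0x1D007 flags P=1 W=1 U=1 S=0
  [1] read 0x1D idx=3: raw=0x1F007 flags P=1 W=1 U=1 S=0
  ⇒ phys 0x1F061  [2 reads]
#1 VA=0x3000812 (r,kernel):
  [0] read 0x19 idx=24: raw=0x4004 flags P=0 W=0 U=1 S=0
  ✗ PAGE_NOT_PRESENT  [1 reads]

Access #0 PA: 0x1F061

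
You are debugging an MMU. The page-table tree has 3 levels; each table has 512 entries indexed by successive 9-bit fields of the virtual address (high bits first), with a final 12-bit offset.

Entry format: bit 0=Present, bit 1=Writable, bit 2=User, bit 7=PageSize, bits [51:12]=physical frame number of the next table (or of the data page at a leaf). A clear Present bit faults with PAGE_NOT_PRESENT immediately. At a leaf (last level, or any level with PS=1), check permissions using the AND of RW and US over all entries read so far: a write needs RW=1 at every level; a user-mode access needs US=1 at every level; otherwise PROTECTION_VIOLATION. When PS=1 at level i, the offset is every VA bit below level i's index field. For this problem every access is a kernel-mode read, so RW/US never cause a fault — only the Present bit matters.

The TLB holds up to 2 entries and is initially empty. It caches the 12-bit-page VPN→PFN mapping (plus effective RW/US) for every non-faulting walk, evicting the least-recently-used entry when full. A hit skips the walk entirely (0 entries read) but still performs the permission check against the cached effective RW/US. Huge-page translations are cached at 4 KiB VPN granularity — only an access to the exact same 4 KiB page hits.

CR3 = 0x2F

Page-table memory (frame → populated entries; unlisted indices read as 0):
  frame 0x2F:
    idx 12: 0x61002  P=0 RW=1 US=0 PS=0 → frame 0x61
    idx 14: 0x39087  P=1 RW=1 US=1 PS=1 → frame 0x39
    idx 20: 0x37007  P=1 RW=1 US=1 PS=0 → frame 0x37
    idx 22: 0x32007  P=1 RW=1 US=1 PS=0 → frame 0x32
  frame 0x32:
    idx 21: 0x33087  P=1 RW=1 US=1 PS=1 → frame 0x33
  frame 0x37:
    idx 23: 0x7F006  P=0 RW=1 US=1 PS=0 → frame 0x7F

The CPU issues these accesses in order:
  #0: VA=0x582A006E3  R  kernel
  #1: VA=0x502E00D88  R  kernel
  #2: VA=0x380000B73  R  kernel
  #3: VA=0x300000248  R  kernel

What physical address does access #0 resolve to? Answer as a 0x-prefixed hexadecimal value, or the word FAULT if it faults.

Per-access translation:
#0 VA=0x582A006E3 (r,kernel):
  lvl0: tbl 0x2F, slot 22 ⇒ 0x32007 (P1/RW1/US1/PS0)
  lvl1: tbl 0x32, slot 21 ⇒ 0x33087 (P1/RW1/US1/PS1)
  ⇒ phys 0x336E3 (huge @L1)  [2 reads]
#1 VA=0x502E00D88 (r,kernel):
  lvl0: tbl 0x2F, slot 20 ⇒ 0x37007 (P1/RW1/US1/PS0)
  lvl1: tbl 0x37, slot 23 ⇒ 0x7F006 (P0/RW1/US1/PS0)
  → PAGE_NOT_PRESENT  (2 entries read)
#2 VA=0x380000B73 (r,kernel):
  lvl0: tbl 0x2F, slot 14 ⇒ 0x39087 (P1/RW1/US1/PS1)
  ⇒ phys 0x39B73 (huge @L0)  [1 reads]
#3 VA=0x300000248 (r,kernel):
  lvl0: tbl 0x2F, slot 12 ⇒ 0x61002 (P0/RW1/US0/PS0)
  → PAGE_NOT_PRESENT  (1 entries read)

Access #0 PA: 0x336E3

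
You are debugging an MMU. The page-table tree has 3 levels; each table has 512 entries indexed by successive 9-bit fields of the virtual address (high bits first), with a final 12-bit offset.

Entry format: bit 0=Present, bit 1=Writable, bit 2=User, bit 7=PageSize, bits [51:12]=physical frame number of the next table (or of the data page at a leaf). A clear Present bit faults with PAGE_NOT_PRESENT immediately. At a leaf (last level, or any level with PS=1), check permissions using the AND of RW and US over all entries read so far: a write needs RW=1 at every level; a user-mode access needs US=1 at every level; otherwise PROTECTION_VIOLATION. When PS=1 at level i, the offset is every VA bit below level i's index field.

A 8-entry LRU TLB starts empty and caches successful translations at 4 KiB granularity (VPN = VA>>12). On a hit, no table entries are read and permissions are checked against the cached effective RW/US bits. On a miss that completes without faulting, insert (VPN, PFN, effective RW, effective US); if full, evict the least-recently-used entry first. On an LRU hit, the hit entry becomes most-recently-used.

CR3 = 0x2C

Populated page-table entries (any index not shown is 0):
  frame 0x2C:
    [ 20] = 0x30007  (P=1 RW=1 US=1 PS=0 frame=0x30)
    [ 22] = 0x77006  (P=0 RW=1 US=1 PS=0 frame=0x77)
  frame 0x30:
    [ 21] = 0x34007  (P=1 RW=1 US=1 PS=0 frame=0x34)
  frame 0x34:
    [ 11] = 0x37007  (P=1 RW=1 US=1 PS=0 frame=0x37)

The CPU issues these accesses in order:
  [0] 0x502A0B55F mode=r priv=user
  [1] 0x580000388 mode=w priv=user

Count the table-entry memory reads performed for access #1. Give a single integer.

Trace:
#0 VA=0x502A0B55F (r,user):
  [0] read 0x2C idx=20: raw=0x30007 flags P=1 W=1 U=1 S=0
  [1] read 0x30 idx=21: raw=0x34007 flags P=1 W=1 U=1 S=0
  [2] read 0x34 idx=11: raw=0x37007 flags P=1 W=1 U=1 S=0
  ✓ 0x3755F  — 3 lookups
#1 VA=0x580000388 (w,user):
  [0] read 0x2C idx=22: raw=0x77006 flags P=0 W=1 U=1 S=0
  → PAGE_NOT_PRESENT  (1 entries read)

Entries read for #1: 1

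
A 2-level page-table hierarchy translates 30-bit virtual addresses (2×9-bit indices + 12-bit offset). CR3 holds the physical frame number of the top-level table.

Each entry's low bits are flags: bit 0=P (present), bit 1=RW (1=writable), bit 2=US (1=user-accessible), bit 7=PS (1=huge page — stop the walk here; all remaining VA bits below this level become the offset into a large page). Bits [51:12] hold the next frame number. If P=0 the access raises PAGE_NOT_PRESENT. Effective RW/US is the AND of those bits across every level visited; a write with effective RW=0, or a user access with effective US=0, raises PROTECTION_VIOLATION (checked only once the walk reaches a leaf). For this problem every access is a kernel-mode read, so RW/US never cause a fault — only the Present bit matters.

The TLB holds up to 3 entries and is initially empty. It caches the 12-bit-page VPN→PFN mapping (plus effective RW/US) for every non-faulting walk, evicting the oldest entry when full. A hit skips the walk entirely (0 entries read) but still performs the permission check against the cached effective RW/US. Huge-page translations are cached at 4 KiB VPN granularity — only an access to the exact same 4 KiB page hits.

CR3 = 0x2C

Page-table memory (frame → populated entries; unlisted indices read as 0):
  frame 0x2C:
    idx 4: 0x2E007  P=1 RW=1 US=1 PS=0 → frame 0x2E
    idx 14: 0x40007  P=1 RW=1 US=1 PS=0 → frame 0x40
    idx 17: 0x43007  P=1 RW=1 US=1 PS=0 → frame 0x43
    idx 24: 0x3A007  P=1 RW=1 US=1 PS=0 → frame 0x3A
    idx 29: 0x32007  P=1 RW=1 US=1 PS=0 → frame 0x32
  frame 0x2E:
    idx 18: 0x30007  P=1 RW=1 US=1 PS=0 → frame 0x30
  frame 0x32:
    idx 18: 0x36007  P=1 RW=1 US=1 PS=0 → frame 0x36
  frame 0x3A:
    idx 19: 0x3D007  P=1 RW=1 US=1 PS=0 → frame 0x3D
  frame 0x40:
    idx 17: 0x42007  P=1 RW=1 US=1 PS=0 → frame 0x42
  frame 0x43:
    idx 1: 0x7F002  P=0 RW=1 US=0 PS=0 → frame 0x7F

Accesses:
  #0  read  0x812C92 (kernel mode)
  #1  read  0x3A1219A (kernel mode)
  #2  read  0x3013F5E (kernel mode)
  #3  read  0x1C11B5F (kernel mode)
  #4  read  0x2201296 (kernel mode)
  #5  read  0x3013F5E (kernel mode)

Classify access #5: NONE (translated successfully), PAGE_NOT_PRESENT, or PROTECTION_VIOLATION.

Trace:
#0 VA=0x812C92 (r,kernel):
  [0] read 0x2C idx=4: raw=0x2E007 flags P=1 W=1 U=1 S=0
  [1] read 0x2E idx=18: raw=0x30007 flags P=1 W=1 U=1 S=0
  → PA=0x30C92  (2 entries read)
#1 VA=0x3A1219A (r,kernel):
  [0] read 0x2C idx=29: raw=0x32007 flags P=1 W=1 U=1 S=0
  [1] read 0x32 idx=18: raw=0x36007 flags P=1 W=1 U=1 S=0
  → PA=0x3619A  (2 entries read)
#2 VA=0x3013F5E (r,kernel):
  [0] read 0x2C idx=24: raw=0x3A007 flags P=1 W=1 U=1 S=0
  [1] read 0x3A idx=19: raw=0x3D007 flags P=1 W=1 U=1 S=0
  → PA=0x3DF5E  (2 entries read)
#3 VA=0x1C11B5F (r,kernel):
  [0] read 0x2C idx=14: raw=0x40007 flags P=1 W=1 U=1 S=0
  [1] read 0x40 idx=17: raw=0x42007 flags P=1 W=1 U=1 S=0
  → PA=0x42B5F  (2 entries read)
#4 VA=0x2201296 (r,kernel):
  [0] read 0x2C idx=17: raw=0x43007 flags P=1 W=1 U=1 S=0
  [1] read 0x43 idx=1: raw=0x7F002 flags P=0 W=1 U=0 S=0
  → PAGE_NOT_PRESENT  (2 entries read)
#5 VA=0x3013F5E (r,kernel):
  TLB hit vpn=0x3013 → PA=0x3DF5E

Access #5 fault: NONE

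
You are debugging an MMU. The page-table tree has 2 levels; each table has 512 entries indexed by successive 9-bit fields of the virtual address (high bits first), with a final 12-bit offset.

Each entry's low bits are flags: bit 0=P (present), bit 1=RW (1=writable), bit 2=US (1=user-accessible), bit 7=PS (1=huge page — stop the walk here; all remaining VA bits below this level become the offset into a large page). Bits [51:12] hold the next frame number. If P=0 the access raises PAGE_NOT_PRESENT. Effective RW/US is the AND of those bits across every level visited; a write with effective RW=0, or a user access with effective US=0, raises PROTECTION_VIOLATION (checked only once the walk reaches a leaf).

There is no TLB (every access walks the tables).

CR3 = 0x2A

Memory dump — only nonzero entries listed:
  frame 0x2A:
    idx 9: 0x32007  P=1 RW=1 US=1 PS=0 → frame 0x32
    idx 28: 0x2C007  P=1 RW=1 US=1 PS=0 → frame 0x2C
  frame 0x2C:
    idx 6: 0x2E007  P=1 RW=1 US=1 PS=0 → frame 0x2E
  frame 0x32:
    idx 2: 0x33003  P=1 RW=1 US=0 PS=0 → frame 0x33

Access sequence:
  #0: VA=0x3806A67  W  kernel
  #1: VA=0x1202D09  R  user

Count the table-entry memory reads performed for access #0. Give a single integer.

Per-access translation:
#0 VA=0x3806A67 (w,kernel):
  L0: frame=0x2A idx=28 entry=0x2C007 [P=1 RW=1 US=1 PS=0]
  L1: frame=0x2C idx=6 entry=0x2E007 [P=1 RW=1 US=1 PS=0]
  → PA=0x2EA67  (2 entries read)
#1 VA=0x1202D09 (r,user):
  L0: frame=0x2A idx=9 entry=0x32007 [P=1 RW=1 US=1 PS=0]
  L1: frame=0x32 idx=2 entry=0x33003 [P=1 RW=1 US=0 PS=0]
  ✗ PROTECTION_VIOLATION  [2 reads]

Entries read for #0: 2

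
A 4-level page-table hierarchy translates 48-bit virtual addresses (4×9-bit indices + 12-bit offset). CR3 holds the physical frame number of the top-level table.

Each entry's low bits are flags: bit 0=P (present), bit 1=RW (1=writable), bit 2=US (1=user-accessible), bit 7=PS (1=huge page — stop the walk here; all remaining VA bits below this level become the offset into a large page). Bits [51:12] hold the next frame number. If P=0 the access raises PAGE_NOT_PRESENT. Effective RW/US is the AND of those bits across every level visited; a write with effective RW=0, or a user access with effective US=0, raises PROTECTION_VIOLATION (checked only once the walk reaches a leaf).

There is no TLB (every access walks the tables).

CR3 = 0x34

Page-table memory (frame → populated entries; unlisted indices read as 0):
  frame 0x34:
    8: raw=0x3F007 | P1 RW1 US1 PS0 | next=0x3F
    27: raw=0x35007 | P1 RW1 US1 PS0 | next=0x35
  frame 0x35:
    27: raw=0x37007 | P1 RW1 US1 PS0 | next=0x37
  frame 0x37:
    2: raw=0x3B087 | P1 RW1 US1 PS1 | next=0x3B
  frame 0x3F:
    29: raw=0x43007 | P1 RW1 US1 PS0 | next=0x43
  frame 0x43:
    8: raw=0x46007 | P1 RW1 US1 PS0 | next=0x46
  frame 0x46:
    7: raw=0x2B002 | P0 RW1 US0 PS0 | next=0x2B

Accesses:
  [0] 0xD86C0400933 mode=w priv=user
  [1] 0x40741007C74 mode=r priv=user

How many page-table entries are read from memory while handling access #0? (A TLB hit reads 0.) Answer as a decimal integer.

Walk each access:
#0 VA=0xD86C0400933 (w,user):
  [0] read 0x34 idx=27: raw=0x35007 flags P=1 W=1 U=1 S=0
  [1] read 0x35 idx=27: raw=0x37007 flags P=1 W=1 U=1 S=0
  [2] read 0x37 idx=2: raw=0x3B087 flags P=1 W=1 U=1 S=1
  ✓ 0x3B933 (huge @L2)  — 3 lookups
#1 VA=0x40741007C74 (r,user):
  [0] read 0x34 idx=8: raw=0x3F007 flags P=1 W=1 U=1 S=0
  [1] read 0x3F idx=29: raw=0x43007 flags P=1 W=1 U=1 S=0
  [2] read 0x43 idx=8: raw=0x46007 flags P=1 W=1 U=1 S=0
  [3] read 0x46 idx=7: raw=0x2B002 flags P=0 W=1 U=0 S=0
  ⇒ fault: PAGE_NOT_PRESENT  — 4 lookups

Entries read for #0: 3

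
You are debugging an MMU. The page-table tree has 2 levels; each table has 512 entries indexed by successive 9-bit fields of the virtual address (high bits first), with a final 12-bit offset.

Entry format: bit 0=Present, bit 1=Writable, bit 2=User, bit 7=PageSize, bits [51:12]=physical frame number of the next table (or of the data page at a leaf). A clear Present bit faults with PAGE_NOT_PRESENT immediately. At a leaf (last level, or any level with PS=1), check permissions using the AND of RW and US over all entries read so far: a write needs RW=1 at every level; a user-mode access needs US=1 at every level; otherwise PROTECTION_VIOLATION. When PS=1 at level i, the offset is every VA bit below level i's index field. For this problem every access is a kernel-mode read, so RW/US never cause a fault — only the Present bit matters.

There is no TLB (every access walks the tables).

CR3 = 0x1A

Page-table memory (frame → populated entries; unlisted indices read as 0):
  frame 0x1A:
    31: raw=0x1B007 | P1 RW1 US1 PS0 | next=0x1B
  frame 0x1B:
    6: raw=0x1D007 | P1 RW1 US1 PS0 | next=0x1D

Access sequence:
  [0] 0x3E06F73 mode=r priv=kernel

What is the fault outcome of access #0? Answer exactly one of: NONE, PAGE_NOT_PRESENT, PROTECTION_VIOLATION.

Trace:
#0 VA=0x3E06F73 (r,kernel):
  L0 @0x1A[31] → 0x1B007  P=1,RW=1,US=1,PS=0
  L1 @0x1B[6] → 0x1D007  P=1,RW=1,US=1,PS=0
  ✓ 0x1DF73  — 2 lookups

Access #0 fault: NONE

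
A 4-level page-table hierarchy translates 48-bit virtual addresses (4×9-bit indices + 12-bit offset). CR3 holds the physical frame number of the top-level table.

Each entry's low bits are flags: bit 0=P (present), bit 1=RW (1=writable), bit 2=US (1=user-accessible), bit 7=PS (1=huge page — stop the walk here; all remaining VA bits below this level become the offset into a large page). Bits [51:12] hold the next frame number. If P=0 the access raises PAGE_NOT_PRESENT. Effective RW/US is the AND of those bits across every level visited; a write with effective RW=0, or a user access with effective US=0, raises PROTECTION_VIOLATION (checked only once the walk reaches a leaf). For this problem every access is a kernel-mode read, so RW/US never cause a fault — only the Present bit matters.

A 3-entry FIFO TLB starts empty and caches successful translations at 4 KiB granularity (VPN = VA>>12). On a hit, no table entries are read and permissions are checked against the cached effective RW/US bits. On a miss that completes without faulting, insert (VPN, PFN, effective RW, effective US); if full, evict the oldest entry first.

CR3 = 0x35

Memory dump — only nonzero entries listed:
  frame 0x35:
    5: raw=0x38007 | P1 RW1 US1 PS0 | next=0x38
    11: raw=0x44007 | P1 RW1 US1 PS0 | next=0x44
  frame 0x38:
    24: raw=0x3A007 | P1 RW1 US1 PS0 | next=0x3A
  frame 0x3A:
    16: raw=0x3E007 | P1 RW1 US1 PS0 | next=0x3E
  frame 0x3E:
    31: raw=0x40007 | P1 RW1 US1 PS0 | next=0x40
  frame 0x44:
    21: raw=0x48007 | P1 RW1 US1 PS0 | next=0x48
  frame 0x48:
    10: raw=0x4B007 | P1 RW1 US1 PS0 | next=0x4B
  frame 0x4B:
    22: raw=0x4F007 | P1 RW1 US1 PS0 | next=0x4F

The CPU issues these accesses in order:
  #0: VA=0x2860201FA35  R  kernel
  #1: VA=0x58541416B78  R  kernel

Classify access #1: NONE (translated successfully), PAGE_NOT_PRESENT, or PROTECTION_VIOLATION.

Walk each access:
#0 VA=0x2860201FA35 (r,kernel):
  lvl0: tbl 0x35, slot 5 ⇒ 0x38007 (P1/RW1/US1/PS0)
  lvl1: tbl 0x38, slot 24 ⇒ 0x3A007 (P1/RW1/US1/PS0)
  lvl2: tbl 0x3A, slot 16 ⇒ 0x3E007 (P1/RW1/US1/PS0)
  lvl3: tbl 0x3E, slot 31 ⇒ 0x40007 (P1/RW1/US1/PS0)
  ✓ 0x40A35  — 4 lookups
#1 VA=0x58541416B78 (r,kernel):
  lvl0: tbl 0x35, slot 11 ⇒ 0x44007 (P1/RW1/US1/PS0)
  lvl1: tbl 0x44, slot 21 ⇒ 0x48007 (P1/RW1/US1/PS0)
  lvl2: tbl 0x48, slot 10 ⇒ 0x4B007 (P1/RW1/US1/PS0)
  lvl3: tbl 0x4B, slot 22 ⇒ 0x4F007 (P1/RW1/US1/PS0)
  ✓ 0x4FB78  — 4 lookups

Access #1 fault: NONE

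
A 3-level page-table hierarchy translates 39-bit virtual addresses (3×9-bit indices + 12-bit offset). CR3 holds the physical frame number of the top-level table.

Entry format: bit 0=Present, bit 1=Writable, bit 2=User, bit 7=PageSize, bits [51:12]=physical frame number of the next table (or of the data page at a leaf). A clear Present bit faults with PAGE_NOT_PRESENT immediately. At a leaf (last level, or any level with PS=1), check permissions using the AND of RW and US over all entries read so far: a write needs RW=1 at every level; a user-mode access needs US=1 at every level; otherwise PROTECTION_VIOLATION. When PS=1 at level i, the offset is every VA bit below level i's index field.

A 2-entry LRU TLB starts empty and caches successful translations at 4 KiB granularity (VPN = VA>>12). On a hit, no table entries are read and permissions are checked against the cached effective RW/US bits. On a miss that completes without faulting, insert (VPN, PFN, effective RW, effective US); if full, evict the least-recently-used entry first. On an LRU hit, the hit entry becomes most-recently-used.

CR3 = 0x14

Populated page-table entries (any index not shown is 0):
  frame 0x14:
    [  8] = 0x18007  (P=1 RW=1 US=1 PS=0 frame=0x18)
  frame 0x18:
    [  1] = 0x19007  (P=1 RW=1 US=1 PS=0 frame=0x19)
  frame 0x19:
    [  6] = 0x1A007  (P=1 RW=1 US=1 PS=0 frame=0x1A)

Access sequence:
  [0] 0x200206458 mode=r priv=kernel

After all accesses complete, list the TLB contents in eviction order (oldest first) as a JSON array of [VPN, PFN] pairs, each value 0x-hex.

Per-access translation:
#0 VA=0x200206458 (r,kernel):
  [0] read 0x14 idx=8: raw=0x18007 flags P=1 W=1 U=1 S=0
  [1] read 0x18 idx=1: raw=0x19007 flags P=1 W=1 U=1 S=0
  [2] read 0x19 idx=6: raw=0x1A007 flags P=1 W=1 U=1 S=0
  ✓ 0x1A458  — 3 lookups

TLB: [["0x200206", "0x1A"]]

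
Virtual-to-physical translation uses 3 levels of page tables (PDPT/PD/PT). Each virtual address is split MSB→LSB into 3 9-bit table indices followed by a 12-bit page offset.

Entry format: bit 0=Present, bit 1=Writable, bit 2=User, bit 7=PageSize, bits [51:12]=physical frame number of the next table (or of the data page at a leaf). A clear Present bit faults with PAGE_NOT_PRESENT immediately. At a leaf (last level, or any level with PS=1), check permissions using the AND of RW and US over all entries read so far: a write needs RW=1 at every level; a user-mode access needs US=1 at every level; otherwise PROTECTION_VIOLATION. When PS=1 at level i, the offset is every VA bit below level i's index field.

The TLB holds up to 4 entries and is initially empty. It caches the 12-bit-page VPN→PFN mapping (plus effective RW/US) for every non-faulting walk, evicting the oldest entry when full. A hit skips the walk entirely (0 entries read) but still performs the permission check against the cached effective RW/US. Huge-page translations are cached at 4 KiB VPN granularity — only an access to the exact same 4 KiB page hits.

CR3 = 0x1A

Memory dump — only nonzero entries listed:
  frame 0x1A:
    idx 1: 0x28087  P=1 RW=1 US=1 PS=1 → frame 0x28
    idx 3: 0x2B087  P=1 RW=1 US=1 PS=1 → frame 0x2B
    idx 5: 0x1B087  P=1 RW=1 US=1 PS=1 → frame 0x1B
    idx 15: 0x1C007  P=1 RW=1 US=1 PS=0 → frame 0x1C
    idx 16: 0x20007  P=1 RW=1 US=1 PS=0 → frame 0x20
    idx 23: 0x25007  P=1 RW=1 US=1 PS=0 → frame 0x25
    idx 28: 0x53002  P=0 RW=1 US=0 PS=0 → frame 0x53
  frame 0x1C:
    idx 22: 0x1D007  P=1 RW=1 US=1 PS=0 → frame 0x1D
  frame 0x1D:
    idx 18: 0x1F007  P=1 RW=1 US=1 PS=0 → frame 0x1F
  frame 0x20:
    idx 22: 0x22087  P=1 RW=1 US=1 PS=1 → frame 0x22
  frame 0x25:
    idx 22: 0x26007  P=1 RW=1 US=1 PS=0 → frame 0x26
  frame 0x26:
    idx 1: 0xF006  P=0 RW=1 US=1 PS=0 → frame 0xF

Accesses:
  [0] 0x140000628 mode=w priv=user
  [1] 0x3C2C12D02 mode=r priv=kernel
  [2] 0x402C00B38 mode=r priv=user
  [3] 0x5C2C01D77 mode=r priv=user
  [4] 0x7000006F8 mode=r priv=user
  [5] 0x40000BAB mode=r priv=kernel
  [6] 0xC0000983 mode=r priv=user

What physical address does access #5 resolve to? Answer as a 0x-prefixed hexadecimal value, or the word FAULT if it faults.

Per-access translation:
#0 VA=0x140000628 (w,user):
  [0] read 0x1A idx=5: raw=0x1B087 flags P=1 W=1 U=1 S=1
  → PA=0x1B628 (huge @L0)  (1 entries read)
#1 VA=0x3C2C12D02 (r,kernel):
  [0] read 0x1A idx=15: raw=0x1C007 flags P=1 W=1 U=1 S=0
  [1] read 0x1C idx=22: raw=0x1D007 flags P=1 W=1 U=1 S=0
  [2] read 0x1D idx=18: raw=0x1F007 flags P=1 W=1 U=1 S=0
  → PA=0x1FD02  (3 entries read)
#2 VA=0x402C00B38 (r,user):
  [0] read 0x1A idx=16: raw=0x20007 flags P=1 W=1 U=1 S=0
  [1] read 0x20 idx=22: raw=0x22087 flags P=1 W=1 U=1 S=1
  → PA=0x22B38 (huge @L1)  (2 entries read)
#3 VA=0x5C2C01D77 (r,user):
  [0] read 0x1A idx=23: raw=0x25007 flags P=1 W=1 U=1 S=0
  [1] read 0x25 idx=22: raw=0x26007 flags P=1 W=1 U=1 S=0
  [2] read 0x26 idx=1: raw=0xF006 flags P=0 W=1 U=1 S=0
  ⇒ fault: PAGE_NOT_PRESENT  — 3 lookups
#4 VA=0x7000006F8 (r,user):
  [0] read 0x1A idx=28: raw=0x53002 flags P=0 W=1 U=0 S=0
  ⇒ fault: PAGE_NOT_PRESENT  — 1 lookups
#5 VA=0x40000BAB (r,kernel):
  [0] read 0x1A idx=1: raw=0x28087 flags P=1 W=1 U=1 S=1
  → PA=0x28BAB (huge @L0)  (1 entries read)
#6 VA=0xC0000983 (r,user):
  [0] read 0x1A idx=3: raw=0x2B087 flags P=1 W=1 U=1 S=1
  → PA=0x2B983 (huge @L0)  (1 entries read)

Access #5 PA: 0x28BAB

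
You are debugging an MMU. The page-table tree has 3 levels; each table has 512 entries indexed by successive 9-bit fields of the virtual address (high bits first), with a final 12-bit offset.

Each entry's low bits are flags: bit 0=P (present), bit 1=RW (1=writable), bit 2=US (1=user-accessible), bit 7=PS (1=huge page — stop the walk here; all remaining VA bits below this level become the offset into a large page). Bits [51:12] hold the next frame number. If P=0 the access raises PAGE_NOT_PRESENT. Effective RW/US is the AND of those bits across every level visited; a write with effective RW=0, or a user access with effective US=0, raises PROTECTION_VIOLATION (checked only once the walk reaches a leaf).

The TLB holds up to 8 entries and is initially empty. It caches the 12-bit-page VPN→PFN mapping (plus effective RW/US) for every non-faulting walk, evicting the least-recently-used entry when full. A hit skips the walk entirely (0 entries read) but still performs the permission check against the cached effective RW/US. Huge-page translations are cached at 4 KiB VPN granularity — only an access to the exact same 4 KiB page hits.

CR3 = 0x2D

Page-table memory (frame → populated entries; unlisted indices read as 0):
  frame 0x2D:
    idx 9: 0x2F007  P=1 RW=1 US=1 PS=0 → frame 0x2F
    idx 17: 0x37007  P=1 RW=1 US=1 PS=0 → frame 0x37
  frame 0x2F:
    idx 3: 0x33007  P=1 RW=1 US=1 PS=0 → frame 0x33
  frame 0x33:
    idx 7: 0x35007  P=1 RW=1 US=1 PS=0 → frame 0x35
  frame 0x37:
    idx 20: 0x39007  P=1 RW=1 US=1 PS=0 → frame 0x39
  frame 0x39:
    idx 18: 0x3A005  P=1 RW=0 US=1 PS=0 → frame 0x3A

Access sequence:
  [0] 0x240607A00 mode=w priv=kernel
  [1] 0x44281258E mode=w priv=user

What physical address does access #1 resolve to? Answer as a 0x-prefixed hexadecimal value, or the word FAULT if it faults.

Per-access translation:
#0 VA=0x240607A00 (w,kernel):
  L0: frame=0x2D idx=9 entry=0x2F007 [P=1 RW=1 US=1 PS=0]
  L1: frame=0x2F idx=3 entry=0x33007 [P=1 RW=1 US=1 PS=0]
  L2: frame=0x33 idx=7 entry=0x35007 [P=1 RW=1 US=1 PS=0]
  → PA=0x35A00  (3 entries read)
#1 VA=0x44281258E (w,user):
  L0: frame=0x2D idx=17 entry=0x37007 [P=1 RW=1 US=1 PS=0]
  L1: frame=0x37 idx=20 entry=0x39007 [P=1 RW=1 US=1 PS=0]
  L2: frame=0x39 idx=18 entry=0x3A005 [P=1 RW=0 US=1 PS=0]
  ✗ PROTECTION_VIOLATION  [3 reads]

Access #1 PA: FAULT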